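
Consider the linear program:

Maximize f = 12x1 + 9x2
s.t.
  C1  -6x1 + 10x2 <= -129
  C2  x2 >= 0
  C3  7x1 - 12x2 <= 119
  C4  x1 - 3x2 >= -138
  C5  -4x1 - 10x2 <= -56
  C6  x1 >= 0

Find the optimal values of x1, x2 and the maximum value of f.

x1 = 671/3, x2 = 1085/9, maximum f = 3769

Feasible corners and f = 12x1 + 9x2:
  (179, 189/2) → f = 5997/2
  (1767/8, 957/8) → f = 29817/8
  (671/3, 1085/9) → f = 3769

At the optimal vertex, 7x1 - 12x2 = 119 and x1 - 3x2 = -138.
Solving simultaneously gives x1 = 671/3, x2 = 1085/9.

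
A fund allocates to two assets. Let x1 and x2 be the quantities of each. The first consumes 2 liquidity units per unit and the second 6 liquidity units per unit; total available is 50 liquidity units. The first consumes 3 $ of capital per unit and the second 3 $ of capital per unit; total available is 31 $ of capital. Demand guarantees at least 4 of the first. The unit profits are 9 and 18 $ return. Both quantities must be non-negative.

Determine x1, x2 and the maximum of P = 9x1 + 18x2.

x1 = 4, x2 = 19/3, maximum P = 150

Corner points and P = 9x1 + 18x2:
  (31/3, 0) → P = 93
  (4, 0) → P = 36
  (4, 19/3) → P = 150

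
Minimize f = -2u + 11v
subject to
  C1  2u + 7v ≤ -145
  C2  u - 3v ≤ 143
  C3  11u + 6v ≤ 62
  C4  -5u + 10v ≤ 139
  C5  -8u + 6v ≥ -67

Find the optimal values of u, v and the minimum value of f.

u = -1847/5, v = -854/5, minimum f = -1140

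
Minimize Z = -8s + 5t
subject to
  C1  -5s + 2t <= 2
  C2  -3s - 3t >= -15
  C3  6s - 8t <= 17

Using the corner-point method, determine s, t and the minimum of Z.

Extreme points and Z = -8s + 5t:
  (8/7, 27/7) → Z = 71/7
  (-25/14, -97/28) → Z = -85/28
  (57/14, 13/14) → Z = -391/14

s = 57/14, t = 13/14, minimum Z = -391/14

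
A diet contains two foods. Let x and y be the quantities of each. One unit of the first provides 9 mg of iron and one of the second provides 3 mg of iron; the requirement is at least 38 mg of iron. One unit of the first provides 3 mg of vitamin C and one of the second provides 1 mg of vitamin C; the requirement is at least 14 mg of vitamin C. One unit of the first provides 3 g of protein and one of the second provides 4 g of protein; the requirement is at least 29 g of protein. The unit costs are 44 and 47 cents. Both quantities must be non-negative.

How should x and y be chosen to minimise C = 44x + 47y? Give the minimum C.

x = 3, y = 5, minimum C = 367

The feasible region is unbounded (it extends along (0, 1), (1, 0)), but C strictly increases along every unbounded feasible direction, so there is no improving ray and the minimum is attained at a vertex.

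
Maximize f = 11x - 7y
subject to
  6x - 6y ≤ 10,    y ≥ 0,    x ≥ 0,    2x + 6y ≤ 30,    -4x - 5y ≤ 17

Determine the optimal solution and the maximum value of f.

x = 5, y = 10/3, maximum f = 95/3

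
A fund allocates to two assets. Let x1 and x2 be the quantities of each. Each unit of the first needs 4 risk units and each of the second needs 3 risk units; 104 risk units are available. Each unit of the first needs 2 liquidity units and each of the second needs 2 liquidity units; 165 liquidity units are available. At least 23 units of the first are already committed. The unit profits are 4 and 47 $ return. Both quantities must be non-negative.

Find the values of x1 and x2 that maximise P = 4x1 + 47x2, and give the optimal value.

x1 = 23, x2 = 4, maximum P = 280

Corner points and P = 4x1 + 47x2:
  (26, 0) → P = 104
  (23, 0) → P = 92
  (23, 4) → P = 280

The binding constraints are 4x1 + 3x2 = 104 and x1 = 23.
Solving simultaneously gives x1 = 23, x2 = 4.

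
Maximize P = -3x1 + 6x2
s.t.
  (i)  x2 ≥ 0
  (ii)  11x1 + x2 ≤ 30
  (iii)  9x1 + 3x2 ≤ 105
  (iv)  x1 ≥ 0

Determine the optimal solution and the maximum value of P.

Extreme points and P = -3x1 + 6x2:
  (30/11, 0) → P = -90/11
  (0, 0) → P = 0
  (0, 30) → P = 180

The binding constraints are 11x1 + x2 = 30 and x1 = 0.
Solving simultaneously gives x1 = 0, x2 = 30.

x1 = 0, x2 = 30, maximum P = 180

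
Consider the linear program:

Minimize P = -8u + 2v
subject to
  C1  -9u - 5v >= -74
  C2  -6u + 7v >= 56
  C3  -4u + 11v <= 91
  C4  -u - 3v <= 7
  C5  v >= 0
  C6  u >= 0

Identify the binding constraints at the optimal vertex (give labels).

Vertices and P = -8u + 2v:
  (21/38, 161/19) → P = 238/19
  (0, 8) → P = 16
  (0, 91/11) → P = 182/11

The minimum is at (21/38, 161/19). Substituting into each constraint, equality holds for C2 and C3; the remaining constraints have slack.

C2 and C3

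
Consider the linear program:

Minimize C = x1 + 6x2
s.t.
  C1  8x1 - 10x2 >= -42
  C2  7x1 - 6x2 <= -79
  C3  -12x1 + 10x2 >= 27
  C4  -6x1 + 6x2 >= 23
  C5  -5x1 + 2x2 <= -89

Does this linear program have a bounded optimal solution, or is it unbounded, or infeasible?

The boundaries 8x1 - 10x2 = -42 and 7x1 - 6x2 = -79 meet at (-269/11, -169/11), but that point violates -5x1 + 2x2 ≤ -89. Every candidate vertex is excluded by some other constraint, so the feasible region is empty.

infeasible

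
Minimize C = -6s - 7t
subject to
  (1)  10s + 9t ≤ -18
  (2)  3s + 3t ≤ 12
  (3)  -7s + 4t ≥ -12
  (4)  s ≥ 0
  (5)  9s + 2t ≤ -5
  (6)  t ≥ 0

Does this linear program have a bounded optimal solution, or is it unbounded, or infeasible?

The boundaries 10s + 9t = -18 and 3s + 3t = 12 meet at (-54, 58), but that point violates s ≥ 0. Every candidate vertex is excluded by some other constraint, so the feasible region is empty.

infeasible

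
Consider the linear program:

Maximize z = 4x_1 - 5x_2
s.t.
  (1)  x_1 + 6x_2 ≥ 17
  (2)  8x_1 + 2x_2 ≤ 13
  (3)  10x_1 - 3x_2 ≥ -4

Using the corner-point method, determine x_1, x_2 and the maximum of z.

Vertices and z = 4x_1 - 5x_2:
  (22/23, 123/46) → z = -439/46
  (3/7, 58/21) → z = -254/21
  (31/44, 81/22) → z = -343/22

At the optimal vertex, x_1 + 6x_2 = 17 and 8x_1 + 2x_2 = 13.
Solving simultaneously gives x_1 = 22/23, x_2 = 123/46.

x_1 = 22/23, x_2 = 123/46, maximum z = -439/46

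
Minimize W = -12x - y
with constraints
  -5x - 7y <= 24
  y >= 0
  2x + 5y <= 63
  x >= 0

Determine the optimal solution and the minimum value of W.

Extreme points and W = -12x - y:
  (63/2, 0) → W = -378
  (0, 0) → W = 0
  (0, 63/5) → W = -63/5

The binding constraints are y = 0 and 2x + 5y = 63.
Solving simultaneously gives x = 63/2, y = 0.

x = 63/2, y = 0, minimum W = -378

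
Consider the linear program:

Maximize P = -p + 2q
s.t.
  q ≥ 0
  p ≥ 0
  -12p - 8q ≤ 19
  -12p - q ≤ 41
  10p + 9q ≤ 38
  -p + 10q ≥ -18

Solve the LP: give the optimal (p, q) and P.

Vertices and P = -p + 2q:
  (0, 0) → P = 0
  (19/5, 0) → P = -19/5
  (0, 38/9) → P = 76/9

p = 0, q = 38/9, maximum P = 76/9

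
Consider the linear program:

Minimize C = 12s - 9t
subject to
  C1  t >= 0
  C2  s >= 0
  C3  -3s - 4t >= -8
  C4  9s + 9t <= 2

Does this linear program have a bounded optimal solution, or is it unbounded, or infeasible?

bounded optimum

Extreme points and C = 12s - 9t:
  (0, 0) → C = 0
  (2/9, 0) → C = 8/3
  (0, 2/9) → C = -2
The feasible region has finitely many vertices and no improving ray; the minimum is -2 at (0, 2/9).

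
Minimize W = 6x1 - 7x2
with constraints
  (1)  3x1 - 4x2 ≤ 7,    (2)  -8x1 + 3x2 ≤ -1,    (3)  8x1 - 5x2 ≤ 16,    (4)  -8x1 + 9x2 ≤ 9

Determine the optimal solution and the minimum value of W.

x1 = 189/32, x2 = 25/4, minimum W = -133/16

Vertices and W = 6x1 - 7x2:
  (-17/23, -53/23) → W = 269/23
  (29/17, -8/17) → W = 230/17
  (3/4, 5/3) → W = -43/6
  (189/32, 25/4) → W = -133/16

The binding constraints are 8x1 - 5x2 = 16 and -8x1 + 9x2 = 9.
Solving simultaneously gives x1 = 189/32, x2 = 25/4.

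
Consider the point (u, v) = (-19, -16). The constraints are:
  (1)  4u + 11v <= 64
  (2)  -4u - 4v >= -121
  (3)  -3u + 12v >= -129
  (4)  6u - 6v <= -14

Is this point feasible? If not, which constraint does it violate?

not feasible — violates (3)

Constraint (3): -3u + 12v = -135, which is not ≥ -129. All other constraints are satisfied.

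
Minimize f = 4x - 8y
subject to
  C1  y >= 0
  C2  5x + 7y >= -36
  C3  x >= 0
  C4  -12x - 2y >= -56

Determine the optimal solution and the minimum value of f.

Vertices and f = 4x - 8y:
  (0, 0) → f = 0
  (14/3, 0) → f = 56/3
  (0, 28) → f = -224

x = 0, y = 28, minimum f = -224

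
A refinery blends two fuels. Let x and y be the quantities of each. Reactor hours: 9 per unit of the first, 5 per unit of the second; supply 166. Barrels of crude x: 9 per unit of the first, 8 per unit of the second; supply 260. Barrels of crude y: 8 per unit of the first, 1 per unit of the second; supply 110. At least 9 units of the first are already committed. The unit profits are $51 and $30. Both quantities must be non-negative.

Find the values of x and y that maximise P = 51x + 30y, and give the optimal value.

Extreme points and P = 51x + 30y:
  (55/4, 0) → P = 2805/4
  (9, 0) → P = 459
  (384/31, 338/31) → P = 29724/31
  (9, 17) → P = 969

At the optimal vertex, 9x + 5y = 166 and x = 9.
Solving simultaneously gives x = 9, y = 17.

x = 9, y = 17, maximum P = 969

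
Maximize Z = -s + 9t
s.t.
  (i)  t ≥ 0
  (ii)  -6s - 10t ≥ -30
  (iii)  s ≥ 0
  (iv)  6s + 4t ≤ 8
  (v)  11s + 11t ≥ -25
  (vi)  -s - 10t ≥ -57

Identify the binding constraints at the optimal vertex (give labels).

(iii) and (iv)

Corner points and Z = -s + 9t:
  (0, 0) → Z = 0
  (4/3, 0) → Z = -4/3
  (0, 2) → Z = 18

The maximum is at (0, 2). Substituting into each constraint, equality holds for (iii) and (iv); the remaining constraints have slack.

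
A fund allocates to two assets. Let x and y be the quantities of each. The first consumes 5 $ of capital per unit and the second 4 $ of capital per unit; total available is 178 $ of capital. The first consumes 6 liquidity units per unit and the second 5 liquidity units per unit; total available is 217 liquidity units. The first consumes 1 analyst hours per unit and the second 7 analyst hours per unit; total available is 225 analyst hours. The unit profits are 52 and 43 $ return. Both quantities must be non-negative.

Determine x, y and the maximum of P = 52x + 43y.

Vertices and P = 52x + 43y:
  (0, 0) → P = 0
  (0, 225/7) → P = 9675/7
  (178/5, 0) → P = 9256/5
  (22, 17) → P = 1875
  (394/37, 1133/37) → P = 69207/37

x = 22, y = 17, maximum P = 1875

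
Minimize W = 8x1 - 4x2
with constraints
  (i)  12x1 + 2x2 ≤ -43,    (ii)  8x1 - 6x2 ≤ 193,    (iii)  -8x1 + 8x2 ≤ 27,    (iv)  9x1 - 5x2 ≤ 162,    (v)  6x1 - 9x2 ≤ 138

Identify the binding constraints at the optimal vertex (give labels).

(iii) and (v)

Corner points and W = 8x1 - 4x2:
  (-199/56, -5/28) → W = -194/7
  (-37/40, -319/20) → W = 282/5
  (-449/8, -211/4) → W = -238

The minimum is at (-449/8, -211/4). Substituting into each constraint, equality holds for (iii) and (v); the remaining constraints have slack.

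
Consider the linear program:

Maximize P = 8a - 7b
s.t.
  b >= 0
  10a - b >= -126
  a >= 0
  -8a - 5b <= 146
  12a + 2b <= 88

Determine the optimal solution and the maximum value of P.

a = 22/3, b = 0, maximum P = 176/3

Feasible corners and P = 8a - 7b:
  (0, 0) → P = 0
  (22/3, 0) → P = 176/3
  (0, 44) → P = -308

The binding constraints are b = 0 and 12a + 2b = 88.
Solving simultaneously gives a = 22/3, b = 0.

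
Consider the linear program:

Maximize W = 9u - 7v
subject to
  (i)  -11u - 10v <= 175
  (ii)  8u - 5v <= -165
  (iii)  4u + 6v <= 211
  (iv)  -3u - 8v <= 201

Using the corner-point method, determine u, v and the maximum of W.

u = -505/27, v = 83/27, maximum W = -5126/27

Corner points and W = 9u - 7v:
  (-505/27, 83/27) → W = -5126/27
  (-1580/13, 3021/26) → W = -49587/26
  (65/68, 587/17) → W = -15851/68

The optimum lies where -11u - 10v = 175 and 8u - 5v = -165.
Solving simultaneously gives u = -505/27, v = 83/27.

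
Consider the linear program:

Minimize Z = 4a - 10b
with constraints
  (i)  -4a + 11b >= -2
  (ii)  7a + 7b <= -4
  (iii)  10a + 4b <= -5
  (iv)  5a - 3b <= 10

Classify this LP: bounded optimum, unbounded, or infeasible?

unbounded

From the feasible point (-47/126, -20/63), moving in the direction (-7, 7) keeps every constraint satisfied while Z decreases without bound.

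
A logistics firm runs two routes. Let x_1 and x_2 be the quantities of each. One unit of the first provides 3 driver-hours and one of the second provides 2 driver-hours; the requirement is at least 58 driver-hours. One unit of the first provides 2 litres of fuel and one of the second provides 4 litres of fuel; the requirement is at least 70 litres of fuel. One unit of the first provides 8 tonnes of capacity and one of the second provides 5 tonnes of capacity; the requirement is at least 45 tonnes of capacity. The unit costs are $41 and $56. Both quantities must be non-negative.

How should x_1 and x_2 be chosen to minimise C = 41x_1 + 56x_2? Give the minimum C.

x_1 = 23/2, x_2 = 47/4, minimum C = 2259/2

Extreme points and C = 41x_1 + 56x_2:
  (0, 29) → C = 1624
  (35, 0) → C = 1435
  (23/2, 47/4) → C = 2259/2
The feasible region is unbounded (it extends along (0, 1), (1, 0)), but C strictly increases along every unbounded feasible direction, so there is no improving ray and the minimum is attained at a vertex.

At the optimal vertex, 3x_1 + 2x_2 = 58 and 2x_1 + 4x_2 = 70.
Solving simultaneously gives x_1 = 23/2, x_2 = 47/4.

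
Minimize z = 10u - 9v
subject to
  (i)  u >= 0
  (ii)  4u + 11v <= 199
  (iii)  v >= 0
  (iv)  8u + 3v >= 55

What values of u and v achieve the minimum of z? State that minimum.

u = 2/19, v = 343/19, minimum z = -3067/19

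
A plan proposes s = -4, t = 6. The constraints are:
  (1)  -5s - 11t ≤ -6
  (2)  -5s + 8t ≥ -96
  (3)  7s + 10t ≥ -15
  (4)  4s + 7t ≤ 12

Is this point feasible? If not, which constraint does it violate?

not feasible — violates (4)

Constraint (4): 4s + 7t = 26, which is not ≤ 12. All other constraints are satisfied.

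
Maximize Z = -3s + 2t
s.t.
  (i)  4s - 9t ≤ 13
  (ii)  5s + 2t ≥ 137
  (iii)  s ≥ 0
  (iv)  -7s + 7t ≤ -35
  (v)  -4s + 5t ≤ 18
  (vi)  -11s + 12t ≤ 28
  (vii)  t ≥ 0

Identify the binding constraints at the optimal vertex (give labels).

Feasible corners and Z = -3s + 2t:
  (1259/53, 483/53) → Z = -2811/53
  (21, 16) → Z = -31
  (43, 38) → Z = -53
The feasible region is unbounded (it extends along (9, 4), (5, 4)), but Z strictly decreases along every unbounded feasible direction, so there is no improving ray and the maximum is attained at a vertex.

The maximum is at (21, 16). Substituting into each constraint, equality holds for (ii) and (iv); the remaining constraints have slack.

(ii) and (iv)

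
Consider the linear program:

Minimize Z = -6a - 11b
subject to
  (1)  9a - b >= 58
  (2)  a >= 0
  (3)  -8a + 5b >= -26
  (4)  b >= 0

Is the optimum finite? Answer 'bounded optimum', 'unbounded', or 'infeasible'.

unbounded

From the feasible point (264/37, 230/37), moving in the direction (5, 8) keeps every constraint satisfied while Z decreases without bound.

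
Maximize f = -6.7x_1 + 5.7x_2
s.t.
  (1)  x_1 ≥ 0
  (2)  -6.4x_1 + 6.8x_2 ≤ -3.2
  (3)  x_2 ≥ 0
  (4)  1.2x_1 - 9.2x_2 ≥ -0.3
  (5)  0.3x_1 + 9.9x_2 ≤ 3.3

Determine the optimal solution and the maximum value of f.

x_1 = 0.5, x_2 = 0, maximum f = -3.35

Extreme points and f = -6.7x_1 + 5.7x_2:
  (1/2, 0) → f = -67/20
  (787/1268, 36/317) → f = -44521/12680
  (11, 0) → f = -737/10
  (913/488, 135/488) → f = -13369/1220

At the optimal vertex, -6.4x_1 + 6.8x_2 = -3.2 and x_2 = 0.
Solving simultaneously gives x_1 = 1/2, x_2 = 0.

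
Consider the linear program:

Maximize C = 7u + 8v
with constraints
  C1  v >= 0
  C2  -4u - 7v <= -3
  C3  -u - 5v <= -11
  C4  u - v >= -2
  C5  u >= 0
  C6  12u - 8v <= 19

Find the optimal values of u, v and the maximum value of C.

Corner points and C = 7u + 8v:
  (1/6, 13/6) → C = 37/2
  (183/68, 113/68) → C = 2185/68
  (35/4, 43/4) → C = 589/4

The optimum lies where u - v = -2 and 12u - 8v = 19.
Solving simultaneously gives u = 35/4, v = 43/4.

u = 35/4, v = 43/4, maximum C = 589/4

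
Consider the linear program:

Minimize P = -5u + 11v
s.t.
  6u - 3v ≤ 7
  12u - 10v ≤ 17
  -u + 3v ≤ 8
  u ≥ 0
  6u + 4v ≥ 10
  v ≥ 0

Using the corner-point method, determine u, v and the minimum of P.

u = 29/21, v = 3/7, minimum P = -46/21

Extreme points and P = -5u + 11v:
  (3, 11/3) → P = 76/3
  (29/21, 3/7) → P = -46/21
  (0, 8/3) → P = 88/3
  (0, 5/2) → P = 55/2

At the optimal vertex, 6u - 3v = 7 and 6u + 4v = 10.
Solving simultaneously gives u = 29/21, v = 3/7.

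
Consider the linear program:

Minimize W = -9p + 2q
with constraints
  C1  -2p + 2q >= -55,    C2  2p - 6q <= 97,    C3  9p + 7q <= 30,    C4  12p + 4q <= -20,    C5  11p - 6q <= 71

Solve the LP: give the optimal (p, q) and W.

p = 41/29, q = -268/29, minimum W = -905/29

Corner points and W = -9p + 2q:
  (-26/9, -925/54) → W = -223/27
  (-65/12, 45/4) → W = 285/4
  (41/29, -268/29) → W = -905/29
The feasible region is unbounded (it extends along (-3, -1), (-7, 9)), but W strictly increases along every unbounded feasible direction, so there is no improving ray and the minimum is attained at a vertex.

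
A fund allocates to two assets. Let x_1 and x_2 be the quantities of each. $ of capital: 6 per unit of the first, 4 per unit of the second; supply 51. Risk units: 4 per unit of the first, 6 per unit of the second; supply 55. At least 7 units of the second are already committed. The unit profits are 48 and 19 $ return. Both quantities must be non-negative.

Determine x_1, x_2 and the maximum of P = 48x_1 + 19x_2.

x_1 = 13/4, x_2 = 7, maximum P = 289

Feasible corners and P = 48x_1 + 19x_2:
  (0, 55/6) → P = 1045/6
  (0, 7) → P = 133
  (13/4, 7) → P = 289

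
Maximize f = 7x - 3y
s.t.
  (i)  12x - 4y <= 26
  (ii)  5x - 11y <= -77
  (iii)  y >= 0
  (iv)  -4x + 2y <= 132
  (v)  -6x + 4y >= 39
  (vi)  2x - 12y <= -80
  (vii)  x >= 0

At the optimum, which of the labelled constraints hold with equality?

(i) and (v)

Vertices and f = 7x - 3y:
  (145/2, 211) → f = -251/2
  (65/6, 26) → f = -13/6
  (0, 66) → f = -198
  (0, 39/4) → f = -117/4

The maximum is at (65/6, 26). Substituting into each constraint, equality holds for (i) and (v); the remaining constraints have slack.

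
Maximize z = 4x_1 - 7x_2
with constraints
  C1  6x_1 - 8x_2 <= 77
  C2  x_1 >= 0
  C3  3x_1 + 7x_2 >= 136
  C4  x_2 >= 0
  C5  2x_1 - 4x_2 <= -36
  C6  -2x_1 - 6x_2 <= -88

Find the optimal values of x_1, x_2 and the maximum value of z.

Feasible corners and z = 4x_1 - 7x_2:
  (149/2, 185/4) → z = -103/4
  (0, 136/7) → z = -136
  (146/13, 190/13) → z = -746/13
The feasible region is unbounded (it extends along (0, 1), (4, 3)), but z strictly decreases along every unbounded feasible direction, so there is no improving ray and the maximum is attained at a vertex.

x_1 = 149/2, x_2 = 185/4, maximum z = -103/4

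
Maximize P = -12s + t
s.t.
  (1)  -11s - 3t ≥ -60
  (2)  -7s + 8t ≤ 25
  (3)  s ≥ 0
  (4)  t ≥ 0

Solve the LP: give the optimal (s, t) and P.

Vertices and P = -12s + t:
  (405/109, 695/109) → P = -4165/109
  (60/11, 0) → P = -720/11
  (0, 25/8) → P = 25/8
  (0, 0) → P = 0

The binding constraints are -7s + 8t = 25 and s = 0.
Solving simultaneously gives s = 0, t = 25/8.

s = 0, t = 25/8, maximum P = 25/8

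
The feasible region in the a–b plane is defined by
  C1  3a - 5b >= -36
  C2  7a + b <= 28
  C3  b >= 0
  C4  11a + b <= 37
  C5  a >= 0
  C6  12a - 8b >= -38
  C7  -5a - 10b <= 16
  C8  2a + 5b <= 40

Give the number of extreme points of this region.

5

Pairwise boundary intersections that survive every other constraint:
  (37/11, 0)
  (0, 0)
  (145/53, 366/53)
  (0, 19/4)
  (65/38, 139/19)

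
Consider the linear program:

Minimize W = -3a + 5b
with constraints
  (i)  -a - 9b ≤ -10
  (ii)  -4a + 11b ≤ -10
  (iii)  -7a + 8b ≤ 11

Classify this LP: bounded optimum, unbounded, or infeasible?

From the feasible point (200/47, 30/47), moving in the direction (9, -1) keeps every constraint satisfied while W decreases without bound.

unbounded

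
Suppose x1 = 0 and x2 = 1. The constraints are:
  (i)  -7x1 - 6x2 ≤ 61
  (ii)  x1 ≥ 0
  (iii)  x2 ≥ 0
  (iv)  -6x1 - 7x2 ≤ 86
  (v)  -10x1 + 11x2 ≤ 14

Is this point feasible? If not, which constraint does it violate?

(i): -6 ≤ 61 ✓
(ii): 0 ≥ 0 ✓
(iii): 1 ≥ 0 ✓
(iv): -7 ≤ 86 ✓
(v): 11 ≤ 14 ✓

feasible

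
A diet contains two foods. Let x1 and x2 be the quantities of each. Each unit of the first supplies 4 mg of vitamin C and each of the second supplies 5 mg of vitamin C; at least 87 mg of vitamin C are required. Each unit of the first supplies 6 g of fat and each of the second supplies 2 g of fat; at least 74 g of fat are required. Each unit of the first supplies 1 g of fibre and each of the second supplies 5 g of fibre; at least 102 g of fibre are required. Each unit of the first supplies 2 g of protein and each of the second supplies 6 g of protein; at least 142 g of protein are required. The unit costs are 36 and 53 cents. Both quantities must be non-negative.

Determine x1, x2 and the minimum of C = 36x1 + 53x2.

The feasible region is unbounded (it extends along (0, 1), (1, 0)), but C strictly increases along every unbounded feasible direction, so there is no improving ray and the minimum is attained at a vertex.

The binding constraints are 6x1 + 2x2 = 74 and 2x1 + 6x2 = 142.
Solving simultaneously gives x1 = 5, x2 = 22.

x1 = 5, x2 = 22, minimum C = 1346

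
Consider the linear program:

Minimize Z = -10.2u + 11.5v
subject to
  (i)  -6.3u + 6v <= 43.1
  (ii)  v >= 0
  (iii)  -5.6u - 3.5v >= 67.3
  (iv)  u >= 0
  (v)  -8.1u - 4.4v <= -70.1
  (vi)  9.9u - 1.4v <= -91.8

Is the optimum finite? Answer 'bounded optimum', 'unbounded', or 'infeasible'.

infeasible

The boundaries -8.1u - 4.4v = -70.1 and 9.9u - 1.4v = -91.8 meet at (-15289/2745, 15973/610), but that point violates -6.3u + 6v ≤ 43.1. Every candidate vertex is excluded by some other constraint, so the feasible region is empty.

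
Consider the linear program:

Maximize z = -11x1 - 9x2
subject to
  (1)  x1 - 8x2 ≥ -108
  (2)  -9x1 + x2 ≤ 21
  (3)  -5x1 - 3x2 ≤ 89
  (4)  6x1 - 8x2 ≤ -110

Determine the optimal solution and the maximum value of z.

x1 = -29/33, x2 = 144/11, maximum z = -3569/33

At the optimal vertex, -9x1 + x2 = 21 and 6x1 - 8x2 = -110.
Solving simultaneously gives x1 = -29/33, x2 = 144/11.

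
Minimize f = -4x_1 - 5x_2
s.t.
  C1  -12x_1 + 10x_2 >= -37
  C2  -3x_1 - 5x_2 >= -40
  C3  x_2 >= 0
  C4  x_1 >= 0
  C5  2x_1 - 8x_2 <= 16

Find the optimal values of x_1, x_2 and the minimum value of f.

Corner points and f = -4x_1 - 5x_2:
  (13/2, 41/10) → f = -93/2
  (37/12, 0) → f = -37/3
  (0, 8) → f = -40
  (0, 0) → f = 0

x_1 = 13/2, x_2 = 41/10, minimum f = -93/2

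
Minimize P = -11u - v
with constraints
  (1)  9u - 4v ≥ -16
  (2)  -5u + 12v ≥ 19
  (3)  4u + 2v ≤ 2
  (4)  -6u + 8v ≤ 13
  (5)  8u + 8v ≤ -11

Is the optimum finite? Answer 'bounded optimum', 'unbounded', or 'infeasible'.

The boundaries 9u - 4v = -16 and 8u + 8v = -11 meet at (-43/26, 29/104), but that point violates -5u + 12v ≥ 19. Every candidate vertex is excluded by some other constraint, so the feasible region is empty.

infeasible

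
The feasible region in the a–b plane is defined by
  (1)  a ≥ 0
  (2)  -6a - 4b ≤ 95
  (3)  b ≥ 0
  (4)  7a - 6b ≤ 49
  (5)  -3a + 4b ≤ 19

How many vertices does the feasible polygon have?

Pairwise boundary intersections that survive every other constraint:
  (0, 0)
  (0, 19/4)
  (7, 0)
  (31, 28)

4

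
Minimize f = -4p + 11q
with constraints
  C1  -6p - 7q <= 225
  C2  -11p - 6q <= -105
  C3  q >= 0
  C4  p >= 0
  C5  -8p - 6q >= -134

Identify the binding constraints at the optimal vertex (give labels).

C3 and C5

Vertices and f = -4p + 11q:
  (105/11, 0) → f = -420/11
  (0, 35/2) → f = 385/2
  (67/4, 0) → f = -67
  (0, 67/3) → f = 737/3

The minimum is at (67/4, 0). Substituting into each constraint, equality holds for C3 and C5; the remaining constraints have slack.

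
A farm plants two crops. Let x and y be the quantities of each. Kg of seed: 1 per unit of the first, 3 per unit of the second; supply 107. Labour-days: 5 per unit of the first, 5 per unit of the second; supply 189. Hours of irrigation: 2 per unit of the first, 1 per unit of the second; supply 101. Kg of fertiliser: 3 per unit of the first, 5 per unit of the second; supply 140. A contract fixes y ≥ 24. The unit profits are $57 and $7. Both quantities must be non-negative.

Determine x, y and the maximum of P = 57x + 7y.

Feasible corners and P = 57x + 7y:
  (0, 28) → P = 196
  (0, 24) → P = 168
  (20/3, 24) → P = 548

The optimum lies where 3x + 5y = 140 and y = 24.
Solving simultaneously gives x = 20/3, y = 24.

x = 20/3, y = 24, maximum P = 548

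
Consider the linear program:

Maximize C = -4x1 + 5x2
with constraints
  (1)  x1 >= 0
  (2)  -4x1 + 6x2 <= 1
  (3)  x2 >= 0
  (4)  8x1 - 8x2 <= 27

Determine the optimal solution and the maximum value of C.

The binding constraints are x1 = 0 and -4x1 + 6x2 = 1.
Solving simultaneously gives x1 = 0, x2 = 1/6.

x1 = 0, x2 = 1/6, maximum C = 5/6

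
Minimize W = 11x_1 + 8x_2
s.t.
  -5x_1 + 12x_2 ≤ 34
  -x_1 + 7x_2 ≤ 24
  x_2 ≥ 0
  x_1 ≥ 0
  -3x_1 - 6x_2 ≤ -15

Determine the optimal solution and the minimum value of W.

x_1 = 0, x_2 = 5/2, minimum W = 20

The feasible region is unbounded (it extends along (7, 1), (1, 0)), but W strictly increases along every unbounded feasible direction, so there is no improving ray and the minimum is attained at a vertex.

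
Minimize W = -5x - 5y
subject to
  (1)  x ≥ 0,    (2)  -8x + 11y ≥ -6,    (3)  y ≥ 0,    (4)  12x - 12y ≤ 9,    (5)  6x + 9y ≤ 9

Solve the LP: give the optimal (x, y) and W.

x = 21/20, y = 3/10, minimum W = -27/4

Feasible corners and W = -5x - 5y:
  (0, 0) → W = 0
  (0, 1) → W = -5
  (3/4, 0) → W = -15/4
  (21/20, 3/10) → W = -27/4

The optimum lies where 12x - 12y = 9 and 6x + 9y = 9.
Solving simultaneously gives x = 21/20, y = 3/10.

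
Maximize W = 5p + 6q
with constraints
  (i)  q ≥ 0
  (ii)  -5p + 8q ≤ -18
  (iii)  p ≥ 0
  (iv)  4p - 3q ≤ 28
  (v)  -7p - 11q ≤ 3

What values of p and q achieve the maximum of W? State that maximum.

p = 10, q = 4, maximum W = 74

Corner points and W = 5p + 6q:
  (18/5, 0) → W = 18
  (7, 0) → W = 35
  (10, 4) → W = 74

The binding constraints are -5p + 8q = -18 and 4p - 3q = 28.
Solving simultaneously gives p = 10, q = 4.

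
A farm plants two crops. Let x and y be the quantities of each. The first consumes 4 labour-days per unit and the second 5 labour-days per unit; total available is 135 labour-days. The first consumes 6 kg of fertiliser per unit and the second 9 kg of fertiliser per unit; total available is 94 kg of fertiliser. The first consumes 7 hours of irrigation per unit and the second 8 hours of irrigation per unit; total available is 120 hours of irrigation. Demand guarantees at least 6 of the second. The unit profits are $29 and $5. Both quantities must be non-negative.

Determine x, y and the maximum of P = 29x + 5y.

x = 20/3, y = 6, maximum P = 670/3

Extreme points and P = 29x + 5y:
  (0, 94/9) → P = 470/9
  (0, 6) → P = 30
  (20/3, 6) → P = 670/3

At the optimal vertex, 6x + 9y = 94 and y = 6.
Solving simultaneously gives x = 20/3, y = 6.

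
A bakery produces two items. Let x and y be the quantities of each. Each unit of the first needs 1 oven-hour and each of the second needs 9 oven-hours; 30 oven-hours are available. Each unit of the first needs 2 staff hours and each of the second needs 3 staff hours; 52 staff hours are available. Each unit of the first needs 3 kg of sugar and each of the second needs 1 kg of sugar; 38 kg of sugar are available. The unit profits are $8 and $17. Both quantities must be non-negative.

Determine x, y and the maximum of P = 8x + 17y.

Extreme points and P = 8x + 17y:
  (0, 0) → P = 0
  (0, 10/3) → P = 170/3
  (38/3, 0) → P = 304/3
  (12, 2) → P = 130

The binding constraints are x + 9y = 30 and 3x + y = 38.
Solving simultaneously gives x = 12, y = 2.

x = 12, y = 2, maximum P = 130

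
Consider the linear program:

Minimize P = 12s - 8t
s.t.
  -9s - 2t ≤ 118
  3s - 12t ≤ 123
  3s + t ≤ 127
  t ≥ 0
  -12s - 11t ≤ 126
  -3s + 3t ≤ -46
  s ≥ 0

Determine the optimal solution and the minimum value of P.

s = 46/3, t = 0, minimum P = 184

Corner points and P = 12s - 8t:
  (549/13, 4/13) → P = 6556/13
  (41, 0) → P = 492
  (427/12, 81/4) → P = 265
  (46/3, 0) → P = 184

The binding constraints are t = 0 and -3s + 3t = -46.
Solving simultaneously gives s = 46/3, t = 0.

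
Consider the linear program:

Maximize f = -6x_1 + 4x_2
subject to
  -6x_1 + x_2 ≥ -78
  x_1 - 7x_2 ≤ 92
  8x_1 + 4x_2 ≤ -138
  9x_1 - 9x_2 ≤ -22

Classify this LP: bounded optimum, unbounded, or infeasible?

From the feasible point (-491/27, -425/27), moving in the direction (-7, -1) keeps every constraint satisfied while f increases without bound.

unbounded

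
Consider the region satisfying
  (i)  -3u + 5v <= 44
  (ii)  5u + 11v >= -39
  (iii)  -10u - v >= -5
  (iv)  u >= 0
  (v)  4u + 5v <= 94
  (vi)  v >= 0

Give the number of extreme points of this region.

Pairwise boundary intersections that survive every other constraint:
  (0, 5)
  (1/2, 0)
  (0, 0)

3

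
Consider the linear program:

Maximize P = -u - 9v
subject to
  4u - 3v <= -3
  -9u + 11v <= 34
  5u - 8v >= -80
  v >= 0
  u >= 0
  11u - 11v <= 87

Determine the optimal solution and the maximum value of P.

u = 0, v = 1, maximum P = -9

At the optimal vertex, 4u - 3v = -3 and u = 0.
Solving simultaneously gives u = 0, v = 1.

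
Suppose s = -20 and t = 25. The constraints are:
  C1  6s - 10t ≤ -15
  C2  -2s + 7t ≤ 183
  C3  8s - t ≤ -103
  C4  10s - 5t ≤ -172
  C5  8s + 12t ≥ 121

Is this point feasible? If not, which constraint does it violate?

Constraint C2: -2s + 7t = 215, which is not ≤ 183. All other constraints are satisfied.

not feasible — violates C2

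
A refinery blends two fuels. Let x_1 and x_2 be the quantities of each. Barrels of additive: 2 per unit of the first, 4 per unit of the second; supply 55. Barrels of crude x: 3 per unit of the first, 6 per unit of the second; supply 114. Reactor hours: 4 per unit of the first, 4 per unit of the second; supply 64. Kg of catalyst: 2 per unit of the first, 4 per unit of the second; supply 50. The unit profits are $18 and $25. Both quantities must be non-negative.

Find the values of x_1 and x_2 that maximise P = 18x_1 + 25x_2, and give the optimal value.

x_1 = 7, x_2 = 9, maximum P = 351

Corner points and P = 18x_1 + 25x_2:
  (0, 0) → P = 0
  (0, 25/2) → P = 625/2
  (16, 0) → P = 288
  (7, 9) → P = 351

The binding constraints are 4x_1 + 4x_2 = 64 and 2x_1 + 4x_2 = 50.
Solving simultaneously gives x_1 = 7, x_2 = 9.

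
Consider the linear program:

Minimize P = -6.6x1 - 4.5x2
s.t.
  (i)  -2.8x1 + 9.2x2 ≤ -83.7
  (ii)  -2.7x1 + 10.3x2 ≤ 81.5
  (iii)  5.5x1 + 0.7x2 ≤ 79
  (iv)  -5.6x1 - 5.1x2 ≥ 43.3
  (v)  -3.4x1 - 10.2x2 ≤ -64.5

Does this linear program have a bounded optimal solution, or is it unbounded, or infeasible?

infeasible

The boundaries -2.8x1 + 9.2x2 = -83.7 and -5.6x1 - 5.1x2 = 43.3 meet at (2851/6580, -2107/235), but that point violates -3.4x1 - 10.2x2 ≤ -64.5. Every candidate vertex is excluded by some other constraint, so the feasible region is empty.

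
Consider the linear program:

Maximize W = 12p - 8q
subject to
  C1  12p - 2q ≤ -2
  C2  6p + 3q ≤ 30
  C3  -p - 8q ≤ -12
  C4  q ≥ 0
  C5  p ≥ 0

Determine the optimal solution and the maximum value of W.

At the optimal vertex, 12p - 2q = -2 and -p - 8q = -12.
Solving simultaneously gives p = 4/49, q = 73/49.

p = 4/49, q = 73/49, maximum W = -536/49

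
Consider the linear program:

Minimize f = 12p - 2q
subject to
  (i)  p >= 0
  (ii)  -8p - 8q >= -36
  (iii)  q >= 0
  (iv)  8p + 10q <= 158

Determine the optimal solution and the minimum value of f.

p = 0, q = 9/2, minimum f = -9

Vertices and f = 12p - 2q:
  (0, 9/2) → f = -9
  (0, 0) → f = 0
  (9/2, 0) → f = 54

At the optimal vertex, p = 0 and -8p - 8q = -36.
Solving simultaneously gives p = 0, q = 9/2.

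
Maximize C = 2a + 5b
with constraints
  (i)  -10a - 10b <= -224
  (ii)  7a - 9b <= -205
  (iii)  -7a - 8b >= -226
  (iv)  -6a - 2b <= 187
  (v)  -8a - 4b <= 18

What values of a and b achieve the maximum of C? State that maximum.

Feasible corners and C = 2a + 5b:
  (-17/80, 1809/80) → C = 9011/80
  (-269/10, 493/10) → C = 1927/10
  (394/119, 431/17) → C = 15873/119
  (-262/9, 967/18) → C = 3787/18

The binding constraints are -7a - 8b = -226 and -8a - 4b = 18.
Solving simultaneously gives a = -262/9, b = 967/18.

a = -262/9, b = 967/18, maximum C = 3787/18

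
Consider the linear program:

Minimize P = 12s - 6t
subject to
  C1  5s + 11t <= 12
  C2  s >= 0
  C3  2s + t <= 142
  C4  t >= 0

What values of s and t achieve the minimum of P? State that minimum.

Vertices and P = 12s - 6t:
  (0, 12/11) → P = -72/11
  (12/5, 0) → P = 144/5
  (0, 0) → P = 0

s = 0, t = 12/11, minimum P = -72/11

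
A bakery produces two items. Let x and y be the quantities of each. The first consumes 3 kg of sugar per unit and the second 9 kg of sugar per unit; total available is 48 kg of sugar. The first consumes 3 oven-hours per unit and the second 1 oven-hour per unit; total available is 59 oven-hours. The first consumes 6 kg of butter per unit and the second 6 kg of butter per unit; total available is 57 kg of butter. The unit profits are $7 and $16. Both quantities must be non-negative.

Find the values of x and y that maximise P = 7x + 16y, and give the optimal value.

x = 25/4, y = 13/4, maximum P = 383/4

Feasible corners and P = 7x + 16y:
  (0, 0) → P = 0
  (0, 16/3) → P = 256/3
  (19/2, 0) → P = 133/2
  (25/4, 13/4) → P = 383/4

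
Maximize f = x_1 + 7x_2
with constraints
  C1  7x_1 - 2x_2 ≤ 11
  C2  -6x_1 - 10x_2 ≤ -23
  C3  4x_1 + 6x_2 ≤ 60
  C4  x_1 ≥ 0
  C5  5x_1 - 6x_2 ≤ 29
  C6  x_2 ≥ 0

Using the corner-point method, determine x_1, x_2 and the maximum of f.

x_1 = 0, x_2 = 10, maximum f = 70

Feasible corners and f = x_1 + 7x_2:
  (78/41, 95/82) → f = 821/82
  (93/25, 188/25) → f = 1409/25
  (0, 23/10) → f = 161/10
  (0, 10) → f = 70

At the optimal vertex, 4x_1 + 6x_2 = 60 and x_1 = 0.
Solving simultaneously gives x_1 = 0, x_2 = 10.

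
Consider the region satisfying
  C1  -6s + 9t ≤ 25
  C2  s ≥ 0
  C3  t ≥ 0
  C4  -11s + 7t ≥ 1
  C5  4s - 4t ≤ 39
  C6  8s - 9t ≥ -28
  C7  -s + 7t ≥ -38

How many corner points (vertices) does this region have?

3

Of the 21 pairwise boundary intersections, those satisfying every inequality are:
  (0, 25/9)
  (166/57, 269/57)
  (0, 1/7)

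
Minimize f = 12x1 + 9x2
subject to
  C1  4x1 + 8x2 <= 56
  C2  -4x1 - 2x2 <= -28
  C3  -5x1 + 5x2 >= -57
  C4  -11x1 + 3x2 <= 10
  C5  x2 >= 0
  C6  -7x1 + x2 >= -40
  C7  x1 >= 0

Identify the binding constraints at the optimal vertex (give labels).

Feasible corners and f = 12x1 + 9x2:
  (14/3, 14/3) → f = 98
  (94/15, 58/15) → f = 110
  (6, 2) → f = 90

The minimum is at (6, 2). Substituting into each constraint, equality holds for C2 and C6; the remaining constraints have slack.

C2 and C6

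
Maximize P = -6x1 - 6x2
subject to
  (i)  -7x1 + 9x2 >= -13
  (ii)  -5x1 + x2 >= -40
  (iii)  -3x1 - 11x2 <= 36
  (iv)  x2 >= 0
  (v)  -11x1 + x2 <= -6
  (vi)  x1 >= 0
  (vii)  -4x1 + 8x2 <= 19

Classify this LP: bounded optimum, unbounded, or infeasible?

Feasible corners and P = -6x1 - 6x2:
  (347/38, 215/38) → P = -1686/19
  (13/7, 0) → P = -78/7
  (113/12, 85/12) → P = -99
  (6/11, 0) → P = -36/11
  (67/84, 233/84) → P = -150/7
The feasible region has finitely many vertices and no improving ray; the maximum is -36/11 at (6/11, 0).

bounded optimum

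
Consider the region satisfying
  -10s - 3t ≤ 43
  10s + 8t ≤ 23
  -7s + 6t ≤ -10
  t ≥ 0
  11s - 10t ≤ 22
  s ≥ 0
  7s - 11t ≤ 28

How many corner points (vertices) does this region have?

Pairwise boundary intersections that survive every other constraint:
  (109/58, 61/116)
  (203/94, 33/188)
  (10/7, 0)
  (2, 0)

4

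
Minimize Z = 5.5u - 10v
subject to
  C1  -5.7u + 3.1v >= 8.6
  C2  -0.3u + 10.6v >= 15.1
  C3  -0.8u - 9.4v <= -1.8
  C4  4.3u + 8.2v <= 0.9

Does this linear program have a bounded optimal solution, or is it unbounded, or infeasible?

unbounded

From the feasible point (-6143/565, 631/565), moving in the direction (-8.2, 4.3) keeps every constraint satisfied while Z decreases without bound.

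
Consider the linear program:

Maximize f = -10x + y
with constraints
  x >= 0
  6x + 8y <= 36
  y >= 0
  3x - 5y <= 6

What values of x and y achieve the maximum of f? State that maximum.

Feasible corners and f = -10x + y:
  (0, 9/2) → f = 9/2
  (0, 0) → f = 0
  (38/9, 4/3) → f = -368/9
  (2, 0) → f = -20

x = 0, y = 9/2, maximum f = 9/2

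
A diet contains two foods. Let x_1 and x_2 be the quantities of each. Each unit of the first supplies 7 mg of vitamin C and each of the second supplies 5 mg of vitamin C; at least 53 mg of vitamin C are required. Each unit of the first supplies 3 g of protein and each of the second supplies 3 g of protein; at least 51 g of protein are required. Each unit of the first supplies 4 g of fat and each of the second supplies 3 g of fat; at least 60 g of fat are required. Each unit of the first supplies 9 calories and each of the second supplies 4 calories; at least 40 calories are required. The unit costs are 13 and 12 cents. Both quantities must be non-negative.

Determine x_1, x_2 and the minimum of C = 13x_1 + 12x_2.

The feasible region is unbounded (it extends along (0, 1), (1, 0)), but C strictly increases along every unbounded feasible direction, so there is no improving ray and the minimum is attained at a vertex.

At the optimal vertex, 3x_1 + 3x_2 = 51 and 4x_1 + 3x_2 = 60.
Solving simultaneously gives x_1 = 9, x_2 = 8.

x_1 = 9, x_2 = 8, minimum C = 213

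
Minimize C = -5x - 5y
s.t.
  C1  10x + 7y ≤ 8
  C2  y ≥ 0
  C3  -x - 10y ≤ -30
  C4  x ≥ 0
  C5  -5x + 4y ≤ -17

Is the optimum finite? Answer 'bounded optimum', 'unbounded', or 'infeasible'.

The boundaries y = 0 and -x - 10y = -30 meet at (30, 0), but that point violates 10x + 7y ≤ 8. Every candidate vertex is excluded by some other constraint, so the feasible region is empty.

infeasible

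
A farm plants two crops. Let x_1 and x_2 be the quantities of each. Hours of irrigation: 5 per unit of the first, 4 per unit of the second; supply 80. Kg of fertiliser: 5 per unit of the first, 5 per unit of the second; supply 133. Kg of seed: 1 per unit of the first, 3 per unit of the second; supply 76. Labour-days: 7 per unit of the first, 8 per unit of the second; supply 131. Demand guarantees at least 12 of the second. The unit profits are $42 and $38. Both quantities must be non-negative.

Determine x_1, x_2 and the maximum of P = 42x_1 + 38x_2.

Vertices and P = 42x_1 + 38x_2:
  (0, 131/8) → P = 2489/4
  (0, 12) → P = 456
  (5, 12) → P = 666

x_1 = 5, x_2 = 12, maximum P = 666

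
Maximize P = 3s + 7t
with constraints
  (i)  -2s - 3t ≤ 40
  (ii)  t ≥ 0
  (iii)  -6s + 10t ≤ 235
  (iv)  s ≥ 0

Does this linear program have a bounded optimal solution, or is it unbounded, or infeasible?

unbounded

From the feasible point (0, 0), moving in the direction (1, 0) keeps every constraint satisfied while P increases without bound.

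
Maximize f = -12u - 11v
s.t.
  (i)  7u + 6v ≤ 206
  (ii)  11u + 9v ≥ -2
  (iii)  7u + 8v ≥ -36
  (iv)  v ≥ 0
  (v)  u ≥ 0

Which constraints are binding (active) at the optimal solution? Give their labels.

Extreme points and f = -12u - 11v:
  (206/7, 0) → f = -2472/7
  (0, 103/3) → f = -1133/3
  (0, 0) → f = 0

The maximum is at (0, 0). Substituting into each constraint, equality holds for (iv) and (v); the remaining constraints have slack.

(iv) and (v)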